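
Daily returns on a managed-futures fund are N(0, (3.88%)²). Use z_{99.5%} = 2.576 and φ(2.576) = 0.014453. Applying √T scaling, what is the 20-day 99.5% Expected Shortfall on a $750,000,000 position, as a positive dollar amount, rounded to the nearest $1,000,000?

σ_{20d} = 3.88% × √20 = 17.352%.
ES multiplier = φ(z)/(1−α) = 0.014453/0.005 = 2.891.
ES = 17.352% × 2.891 = 50.165%; on $750,000,000: $376,237,500.

$376,000,000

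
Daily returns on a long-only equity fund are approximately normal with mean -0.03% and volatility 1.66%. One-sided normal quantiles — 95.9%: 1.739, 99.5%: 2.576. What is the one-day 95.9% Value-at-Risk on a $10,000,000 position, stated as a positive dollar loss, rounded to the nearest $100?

VaR = −μ + z·σ = −(-0.03%) + 1.739 × 1.66% = 2.917%.
On $10,000,000: 0.02917 × $10,000,000 = $291,700.

$291,700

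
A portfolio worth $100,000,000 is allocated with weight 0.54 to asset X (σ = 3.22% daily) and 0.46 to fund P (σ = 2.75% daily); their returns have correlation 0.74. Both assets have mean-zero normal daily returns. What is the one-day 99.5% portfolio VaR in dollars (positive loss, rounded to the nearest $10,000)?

σ_p² = 0.54²·3.22² + 0.46²·2.75² + 2·0.74·0.54·0.46·3.22·2.75 = 7.8790 (%²).
σ_p = √7.8790 = 2.807%.
At 99.5%, z = 2.576.
VaR = 2.576 × 2.807% = 7.231%; on $100,000,000 that is $7,231,000.

$7,230,000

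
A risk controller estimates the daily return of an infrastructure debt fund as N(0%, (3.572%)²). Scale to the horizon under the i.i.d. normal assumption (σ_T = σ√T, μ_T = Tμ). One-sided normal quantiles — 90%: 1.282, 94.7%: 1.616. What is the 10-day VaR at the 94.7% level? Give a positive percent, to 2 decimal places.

18.25%

σ_{10d} = 3.572% × √10 = 11.296%.
VaR = 1.616 × 11.296% = 18.254%.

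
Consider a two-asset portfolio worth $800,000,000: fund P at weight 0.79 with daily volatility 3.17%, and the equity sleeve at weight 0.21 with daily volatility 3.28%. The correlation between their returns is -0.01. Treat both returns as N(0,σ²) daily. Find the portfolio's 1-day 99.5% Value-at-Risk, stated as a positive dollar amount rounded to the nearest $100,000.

σ_p² = 0.79²·3.17² + 0.21²·3.28² + 2·-0.01·0.79·0.21·3.17·3.28 = 6.7115 (%²).
σ_p = √6.7115 = 2.591%.
At 99.5%, z = 2.576.
VaR = 2.576 × 2.591% = 6.674%; on $800,000,000 that is $53,392,000.

$53,400,000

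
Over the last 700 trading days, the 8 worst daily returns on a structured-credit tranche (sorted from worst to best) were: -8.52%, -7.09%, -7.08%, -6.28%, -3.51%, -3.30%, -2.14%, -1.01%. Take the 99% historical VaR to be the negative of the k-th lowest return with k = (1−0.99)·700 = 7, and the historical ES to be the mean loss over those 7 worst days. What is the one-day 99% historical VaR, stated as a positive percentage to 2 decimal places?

k = 7; the 7th lowest return is -2.14%, so VaR = 2.14%.

2.14%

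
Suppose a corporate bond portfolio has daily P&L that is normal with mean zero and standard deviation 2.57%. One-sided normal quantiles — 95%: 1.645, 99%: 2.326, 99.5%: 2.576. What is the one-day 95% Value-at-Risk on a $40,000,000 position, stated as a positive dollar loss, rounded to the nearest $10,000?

VaR = z·σ = 1.645 × 2.57% = 4.228%.
On $40,000,000: 0.04228 × $40,000,000 = $1,691,200.

$1,690,000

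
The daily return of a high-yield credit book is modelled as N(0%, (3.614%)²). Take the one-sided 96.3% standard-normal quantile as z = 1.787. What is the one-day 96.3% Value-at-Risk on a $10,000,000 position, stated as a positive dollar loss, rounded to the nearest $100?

VaR = z·σ = 1.787 × 3.614% = 6.458%.
On $10,000,000: 0.06458 × $10,000,000 = $645,800.

$645,800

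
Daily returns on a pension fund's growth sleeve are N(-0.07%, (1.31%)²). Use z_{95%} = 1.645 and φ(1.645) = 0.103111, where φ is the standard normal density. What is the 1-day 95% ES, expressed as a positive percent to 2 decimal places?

Tail multiplier: φ(z)/(1−α) = 0.103111 / 0.05 = 2.062.
ES = −(-0.07%) + 1.31% × 2.062 = 2.771%.

2.77%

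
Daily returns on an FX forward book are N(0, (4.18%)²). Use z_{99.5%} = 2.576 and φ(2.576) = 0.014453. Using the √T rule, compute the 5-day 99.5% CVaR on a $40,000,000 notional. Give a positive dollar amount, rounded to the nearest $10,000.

σ_{5d} = 4.18% × √5 = 9.347%.
ES multiplier = φ(z)/(1−α) = 0.014453/0.005 = 2.891.
ES = 9.347% × 2.891 = 27.022%; on $40,000,000: $10,808,800.

$10,810,000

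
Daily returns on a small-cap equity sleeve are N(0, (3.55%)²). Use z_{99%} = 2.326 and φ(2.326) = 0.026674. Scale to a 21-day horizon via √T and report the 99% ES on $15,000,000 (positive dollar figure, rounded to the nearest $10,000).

$6,510,000

σ_{21d} = 3.55% × √21 = 16.268%.
ES multiplier = φ(z)/(1−α) = 0.026674/0.01 = 2.667.
ES = 16.268% × 2.667 = 43.387%; on $15,000,000: $6,508,050.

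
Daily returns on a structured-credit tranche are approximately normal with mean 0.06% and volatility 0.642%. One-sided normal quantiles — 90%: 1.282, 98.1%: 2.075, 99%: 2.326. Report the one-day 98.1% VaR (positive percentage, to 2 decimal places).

VaR = −μ + z·σ = −(0.06%) + 2.075 × 0.642% = 1.272%.

1.27%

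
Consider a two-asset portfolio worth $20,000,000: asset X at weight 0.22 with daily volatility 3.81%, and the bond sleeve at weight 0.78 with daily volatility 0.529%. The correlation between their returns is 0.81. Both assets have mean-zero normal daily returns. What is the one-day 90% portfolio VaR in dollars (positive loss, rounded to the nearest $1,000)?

σ_p² = 0.22²·3.81² + 0.78²·0.529² + 2·0.81·0.22·0.78·3.81·0.529 = 1.4331 (%²).
σ_p = √1.4331 = 1.197%.
At 90%, z = 1.282.
VaR = 1.282 × 1.197% = 1.535%; on $20,000,000 that is $307,000.

$307,000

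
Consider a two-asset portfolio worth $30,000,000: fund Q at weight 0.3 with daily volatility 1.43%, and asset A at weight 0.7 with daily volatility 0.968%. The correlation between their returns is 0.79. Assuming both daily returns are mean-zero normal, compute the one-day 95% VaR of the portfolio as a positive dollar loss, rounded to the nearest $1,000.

σ_p² = 0.3²·1.43² + 0.7²·0.968² + 2·0.79·0.3·0.7·1.43·0.968 = 1.1025 (%²).
σ_p = √1.1025 = 1.050%.
At 95%, z = 1.645.
VaR = 1.645 × 1.050% = 1.727%; on $30,000,000 that is $518,100.

$518,000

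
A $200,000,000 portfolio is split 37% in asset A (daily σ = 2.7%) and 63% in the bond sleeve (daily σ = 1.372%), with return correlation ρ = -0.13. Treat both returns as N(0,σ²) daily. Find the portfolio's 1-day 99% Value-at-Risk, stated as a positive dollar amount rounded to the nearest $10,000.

$5,740,000

σ_p² = 0.37²·2.7² + 0.63²·1.372² + 2·-0.13·0.37·0.63·2.7·1.372 = 1.5206 (%²).
σ_p = √1.5206 = 1.233%.
At 99%, z = 2.326.
VaR = 2.326 × 1.233% = 2.868%; on $200,000,000 that is $5,736,000.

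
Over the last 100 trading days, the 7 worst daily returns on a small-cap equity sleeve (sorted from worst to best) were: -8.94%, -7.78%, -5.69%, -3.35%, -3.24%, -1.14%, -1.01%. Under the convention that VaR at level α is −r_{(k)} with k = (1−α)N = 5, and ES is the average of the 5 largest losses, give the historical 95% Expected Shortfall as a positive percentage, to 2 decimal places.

5.80%

The 5 worst returns sum to -29.00%.
ES = −(-29.00%) / 5 = 5.8% ≈ 5.80%.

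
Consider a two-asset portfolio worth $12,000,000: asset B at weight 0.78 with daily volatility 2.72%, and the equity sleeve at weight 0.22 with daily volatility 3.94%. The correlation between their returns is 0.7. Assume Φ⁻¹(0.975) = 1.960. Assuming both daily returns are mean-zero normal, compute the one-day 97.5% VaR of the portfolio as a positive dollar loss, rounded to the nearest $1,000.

σ_p² = 0.78²·2.72² + 0.22²·3.94² + 2·0.7·0.78·0.22·2.72·3.94 = 7.8271 (%²).
σ_p = √7.8271 = 2.798%.
VaR = 1.960 × 2.798% = 5.484%; on $12,000,000 that is $658,080.

$658,000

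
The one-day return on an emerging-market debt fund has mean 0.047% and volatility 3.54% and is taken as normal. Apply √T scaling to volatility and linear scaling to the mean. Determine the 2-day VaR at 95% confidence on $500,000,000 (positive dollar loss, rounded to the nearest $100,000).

$40,700,000

At 95%, z = 1.645.
σ_{2d} = 3.54% × √2 = 5.006%; μ_{2d} = 2 × 0.047% = 0.094%.
VaR = −(0.094%) + 1.645 × 5.006% = 8.141%.
On $500,000,000: 0.08141 × $500,000,000 = $40,705,000.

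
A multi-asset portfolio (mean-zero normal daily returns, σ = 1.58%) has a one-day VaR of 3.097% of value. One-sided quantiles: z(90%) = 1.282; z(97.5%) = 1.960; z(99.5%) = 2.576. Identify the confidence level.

97.5%

Implied z = VaR/σ = 3.097 / 1.58 = 1.960.
This matches z(97.5%) = 1.960.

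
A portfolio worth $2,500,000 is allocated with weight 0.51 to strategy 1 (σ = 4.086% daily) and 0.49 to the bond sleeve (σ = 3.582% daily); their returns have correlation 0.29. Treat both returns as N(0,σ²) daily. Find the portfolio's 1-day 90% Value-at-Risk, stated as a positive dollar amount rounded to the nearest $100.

$99,000

σ_p² = 0.51²·4.086² + 0.49²·3.582² + 2·0.29·0.51·0.49·4.086·3.582 = 9.5445 (%²).
σ_p = √9.5445 = 3.089%.
At 90%, z = 1.282.
VaR = 1.282 × 3.089% = 3.960%; on $2,500,000 that is $99,000.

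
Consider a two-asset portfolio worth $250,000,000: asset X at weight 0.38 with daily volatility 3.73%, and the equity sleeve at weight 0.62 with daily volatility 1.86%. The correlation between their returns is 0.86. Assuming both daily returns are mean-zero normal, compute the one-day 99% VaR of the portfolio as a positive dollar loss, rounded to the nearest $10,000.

$14,420,000

σ_p² = 0.38²·3.73² + 0.62²·1.86² + 2·0.86·0.38·0.62·3.73·1.86 = 6.1503 (%²).
σ_p = √6.1503 = 2.480%.
At 99%, z = 2.326.
VaR = 2.326 × 2.480% = 5.768%; on $250,000,000 that is $14,420,000.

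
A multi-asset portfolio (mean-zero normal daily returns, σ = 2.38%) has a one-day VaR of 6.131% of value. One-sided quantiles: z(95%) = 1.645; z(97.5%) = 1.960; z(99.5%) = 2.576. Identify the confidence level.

Implied z = VaR/σ = 6.131 / 2.38 = 2.576.
This matches z(99.5%) = 2.576.

99.5%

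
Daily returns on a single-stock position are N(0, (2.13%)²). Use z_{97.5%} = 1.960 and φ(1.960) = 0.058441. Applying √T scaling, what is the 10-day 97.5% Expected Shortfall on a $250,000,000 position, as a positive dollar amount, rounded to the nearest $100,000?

$39,400,000

σ_{10d} = 2.13% × √10 = 6.736%.
ES multiplier = φ(z)/(1−α) = 0.058441/0.025 = 2.338.
ES = 6.736% × 2.338 = 15.749%; on $250,000,000: $39,372,500.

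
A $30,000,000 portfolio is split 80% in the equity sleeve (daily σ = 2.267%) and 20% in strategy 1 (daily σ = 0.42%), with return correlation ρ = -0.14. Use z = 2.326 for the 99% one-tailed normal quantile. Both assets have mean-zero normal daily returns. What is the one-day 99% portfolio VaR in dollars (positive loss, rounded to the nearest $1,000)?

$1,259,000

σ_p² = 0.8²·2.267² + 0.2²·0.42² + 2·-0.14·0.8·0.2·2.267·0.42 = 3.2535 (%²).
σ_p = √3.2535 = 1.804%.
VaR = 2.326 × 1.804% = 4.196%; on $30,000,000 that is $1,258,800.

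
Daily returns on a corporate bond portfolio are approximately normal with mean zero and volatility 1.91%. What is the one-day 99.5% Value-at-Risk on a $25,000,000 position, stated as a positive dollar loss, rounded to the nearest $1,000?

$1,230,000

At 99.5% one-sided, z = 2.576.
VaR = z·σ = 2.576 × 1.91% = 4.920%.
On $25,000,000: 0.04920 × $25,000,000 = $1,230,000.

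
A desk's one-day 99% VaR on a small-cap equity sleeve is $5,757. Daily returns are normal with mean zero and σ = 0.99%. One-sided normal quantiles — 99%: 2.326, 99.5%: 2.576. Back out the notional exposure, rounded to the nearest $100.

$250,000

VaR as a fraction of value: z·σ = 2.326 × 0.99% = 2.30274%.
Position = $5,757 / 0.0230274 = $250,007.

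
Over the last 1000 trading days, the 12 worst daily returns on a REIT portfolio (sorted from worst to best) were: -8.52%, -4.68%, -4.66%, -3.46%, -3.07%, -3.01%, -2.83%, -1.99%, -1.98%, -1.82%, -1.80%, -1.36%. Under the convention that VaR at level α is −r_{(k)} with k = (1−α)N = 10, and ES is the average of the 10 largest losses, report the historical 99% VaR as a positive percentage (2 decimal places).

k = 10; the 10th lowest return is -1.82%, so VaR = 1.82%.

1.82%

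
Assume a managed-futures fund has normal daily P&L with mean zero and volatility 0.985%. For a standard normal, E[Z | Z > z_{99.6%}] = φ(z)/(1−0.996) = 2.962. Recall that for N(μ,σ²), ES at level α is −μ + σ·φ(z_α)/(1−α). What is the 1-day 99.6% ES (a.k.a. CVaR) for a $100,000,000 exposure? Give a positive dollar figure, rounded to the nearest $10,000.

ES = 0.985% × 2.962 = 2.918%.
On $100,000,000: 0.02918 × $100,000,000 = $2,918,000.

$2,920,000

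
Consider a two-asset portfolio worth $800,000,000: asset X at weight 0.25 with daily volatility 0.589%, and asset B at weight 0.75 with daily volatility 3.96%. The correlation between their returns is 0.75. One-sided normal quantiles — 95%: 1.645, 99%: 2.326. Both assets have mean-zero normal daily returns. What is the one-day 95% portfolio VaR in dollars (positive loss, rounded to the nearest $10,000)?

σ_p² = 0.25²·0.589² + 0.75²·3.96² + 2·0.75·0.25·0.75·0.589·3.96 = 9.4986 (%²).
σ_p = √9.4986 = 3.082%.
VaR = 1.645 × 3.082% = 5.070%; on $800,000,000 that is $40,560,000.

$40,560,000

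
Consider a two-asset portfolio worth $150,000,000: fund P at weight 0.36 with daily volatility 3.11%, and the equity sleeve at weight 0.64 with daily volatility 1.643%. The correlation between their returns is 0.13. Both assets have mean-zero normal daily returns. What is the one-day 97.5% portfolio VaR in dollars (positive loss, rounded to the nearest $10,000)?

σ_p² = 0.36²·3.11² + 0.64²·1.643² + 2·0.13·0.36·0.64·3.11·1.643 = 2.6653 (%²).
σ_p = √2.6653 = 1.633%.
At 97.5%, z = 1.960.
VaR = 1.960 × 1.633% = 3.201%; on $150,000,000 that is $4,801,500.

$4,800,000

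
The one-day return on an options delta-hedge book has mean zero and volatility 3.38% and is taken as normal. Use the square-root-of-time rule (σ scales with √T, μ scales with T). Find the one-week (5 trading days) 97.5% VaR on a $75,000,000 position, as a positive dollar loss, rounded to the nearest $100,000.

At 97.5%, z = 1.960.
σ_{5d} = 3.38% × √5 = 7.558%.
VaR = 1.960 × 7.558% = 14.814%.
On $75,000,000: 0.14814 × $75,000,000 = $11,110,500.

$11,100,000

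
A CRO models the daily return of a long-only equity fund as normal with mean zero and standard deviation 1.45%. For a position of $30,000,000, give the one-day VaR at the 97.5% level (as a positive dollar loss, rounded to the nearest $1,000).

At 97.5% one-sided, z = 1.960.
VaR = z·σ = 1.960 × 1.45% = 2.842%.
On $30,000,000: 0.02842 × $30,000,000 = $852,600.

$853,000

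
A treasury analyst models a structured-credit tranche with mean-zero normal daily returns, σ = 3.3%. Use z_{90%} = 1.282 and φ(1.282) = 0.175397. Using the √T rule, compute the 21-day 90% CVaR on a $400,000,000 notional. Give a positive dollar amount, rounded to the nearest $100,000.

σ_{21d} = 3.3% × √21 = 15.122%.
ES multiplier = φ(z)/(1−α) = 0.175397/0.1 = 1.754.
ES = 15.122% × 1.754 = 26.524%; on $400,000,000: $106,096,000.

$106,100,000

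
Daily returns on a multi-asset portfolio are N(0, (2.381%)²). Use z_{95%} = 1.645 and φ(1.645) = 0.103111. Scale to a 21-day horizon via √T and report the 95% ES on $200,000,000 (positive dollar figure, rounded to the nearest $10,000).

$45,000,000

σ_{21d} = 2.381% × √21 = 10.911%.
ES multiplier = φ(z)/(1−α) = 0.103111/0.05 = 2.062.
ES = 10.911% × 2.062 = 22.498%; on $200,000,000: $44,996,000.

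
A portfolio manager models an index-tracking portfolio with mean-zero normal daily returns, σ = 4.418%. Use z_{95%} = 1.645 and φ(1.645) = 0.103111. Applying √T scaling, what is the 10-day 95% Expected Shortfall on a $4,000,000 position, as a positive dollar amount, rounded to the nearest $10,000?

$1,150,000

σ_{10d} = 4.418% × √10 = 13.971%.
ES multiplier = φ(z)/(1−α) = 0.103111/0.05 = 2.062.
ES = 13.971% × 2.062 = 28.808%; on $4,000,000: $1,152,320.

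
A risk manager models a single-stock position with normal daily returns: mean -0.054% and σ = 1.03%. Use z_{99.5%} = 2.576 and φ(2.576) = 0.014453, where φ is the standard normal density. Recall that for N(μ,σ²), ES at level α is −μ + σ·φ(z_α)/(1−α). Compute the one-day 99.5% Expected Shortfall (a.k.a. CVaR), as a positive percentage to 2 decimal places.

Tail multiplier: φ(z)/(1−α) = 0.014453 / 0.005 = 2.891.
ES = −(-0.054%) + 1.03% × 2.891 = 3.032%.

3.03%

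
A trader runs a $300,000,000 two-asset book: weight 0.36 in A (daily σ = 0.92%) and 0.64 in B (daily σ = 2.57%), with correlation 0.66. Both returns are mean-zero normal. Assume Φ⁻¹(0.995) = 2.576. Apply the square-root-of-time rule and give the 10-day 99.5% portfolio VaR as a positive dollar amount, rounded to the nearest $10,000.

σ_p = √(0.36²·0.92² + 0.64²·2.57² + 2·0.66·0.36·0.64·0.92·2.57) = 1.880%.
σ_{10d} = 1.880% × √10 = 5.945%.
VaR = 2.576 × 5.945% = 15.314%; on $300,000,000 that is $45,942,000.

$45,940,000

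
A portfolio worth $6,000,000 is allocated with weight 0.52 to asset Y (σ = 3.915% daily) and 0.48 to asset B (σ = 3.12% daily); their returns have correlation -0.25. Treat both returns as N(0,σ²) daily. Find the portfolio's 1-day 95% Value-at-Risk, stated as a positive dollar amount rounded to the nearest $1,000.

$218,000

σ_p² = 0.52²·3.915² + 0.48²·3.12² + 2·-0.25·0.52·0.48·3.915·3.12 = 4.8629 (%²).
σ_p = √4.8629 = 2.205%.
At 95%, z = 1.645.
VaR = 1.645 × 2.205% = 3.627%; on $6,000,000 that is $217,620.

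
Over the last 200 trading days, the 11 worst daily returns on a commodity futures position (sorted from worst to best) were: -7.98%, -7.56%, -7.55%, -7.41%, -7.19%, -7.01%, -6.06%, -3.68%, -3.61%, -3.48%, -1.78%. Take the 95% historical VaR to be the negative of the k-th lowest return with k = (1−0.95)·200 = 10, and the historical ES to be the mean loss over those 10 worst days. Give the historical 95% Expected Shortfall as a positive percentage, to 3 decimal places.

The 10 worst returns sum to -61.53%.
ES = −(-61.53%) / 10 = 6.153%.

6.153%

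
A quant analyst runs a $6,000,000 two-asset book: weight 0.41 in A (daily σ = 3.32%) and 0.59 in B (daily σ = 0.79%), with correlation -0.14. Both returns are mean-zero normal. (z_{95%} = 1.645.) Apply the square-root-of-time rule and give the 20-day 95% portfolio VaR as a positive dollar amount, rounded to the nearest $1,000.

$607,000

σ_p = √(0.41²·3.32² + 0.59²·0.79² + 2·-0.14·0.41·0.59·3.32·0.79) = 1.376%.
σ_{20d} = 1.376% × √20 = 6.154%.
VaR = 1.645 × 6.154% = 10.123%; on $6,000,000 that is $607,380.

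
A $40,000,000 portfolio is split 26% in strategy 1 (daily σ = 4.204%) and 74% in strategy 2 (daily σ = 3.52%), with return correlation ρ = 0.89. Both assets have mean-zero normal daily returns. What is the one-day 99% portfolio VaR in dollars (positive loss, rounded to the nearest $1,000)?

$3,361,000

σ_p² = 0.26²·4.204² + 0.74²·3.52² + 2·0.89·0.26·0.74·4.204·3.52 = 13.0476 (%²).
σ_p = √13.0476 = 3.612%.
At 99%, z = 2.326.
VaR = 2.326 × 3.612% = 8.402%; on $40,000,000 that is $3,360,800.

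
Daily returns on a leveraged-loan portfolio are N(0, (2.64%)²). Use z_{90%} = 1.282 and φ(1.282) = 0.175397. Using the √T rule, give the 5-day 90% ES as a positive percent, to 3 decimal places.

σ_{5d} = 2.64% × √5 = 5.903%.
ES multiplier = φ(z)/(1−α) = 0.175397/0.1 = 1.754.
ES = 5.903% × 1.754 = 10.354%.

10.354%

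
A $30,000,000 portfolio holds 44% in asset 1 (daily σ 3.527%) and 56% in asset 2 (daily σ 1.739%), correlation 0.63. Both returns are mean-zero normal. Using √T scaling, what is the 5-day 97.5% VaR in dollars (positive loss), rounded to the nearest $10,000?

σ_p = √(0.44²·3.527² + 0.56²·1.739² + 2·0.63·0.44·0.56·3.527·1.739) = 2.294%.
σ_{5d} = 2.294% × √5 = 5.130%.
z(97.5%) = 1.960.
VaR = 1.960 × 5.130% = 10.055%; on $30,000,000 that is $3,016,500.

$3,020,000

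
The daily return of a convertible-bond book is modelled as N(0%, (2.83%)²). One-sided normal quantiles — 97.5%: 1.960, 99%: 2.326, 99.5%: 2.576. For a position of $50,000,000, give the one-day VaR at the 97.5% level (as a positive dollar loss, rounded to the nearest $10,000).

$2,770,000

VaR = z·σ = 1.960 × 2.83% = 5.547%.
On $50,000,000: 0.05547 × $50,000,000 = $2,773,500.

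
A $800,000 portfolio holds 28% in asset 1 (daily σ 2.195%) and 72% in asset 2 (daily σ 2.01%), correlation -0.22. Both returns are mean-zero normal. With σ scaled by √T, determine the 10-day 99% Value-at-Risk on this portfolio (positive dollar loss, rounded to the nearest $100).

σ_p = √(0.28²·2.195² + 0.72²·2.01² + 2·-0.22·0.28·0.72·2.195·2.01) = 1.442%.
σ_{10d} = 1.442% × √10 = 4.560%.
z(99%) = 2.326.
VaR = 2.326 × 4.560% = 10.607%; on $800,000 that is $84,856.

$84,900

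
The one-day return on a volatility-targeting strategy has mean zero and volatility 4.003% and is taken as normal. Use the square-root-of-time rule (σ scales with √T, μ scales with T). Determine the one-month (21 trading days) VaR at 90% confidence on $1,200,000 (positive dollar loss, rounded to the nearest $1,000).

At 90%, z = 1.282.
σ_{21d} = 4.003% × √21 = 18.344%.
VaR = 1.282 × 18.344% = 23.517%.
On $1,200,000: 0.23517 × $1,200,000 = $282,204.

$282,000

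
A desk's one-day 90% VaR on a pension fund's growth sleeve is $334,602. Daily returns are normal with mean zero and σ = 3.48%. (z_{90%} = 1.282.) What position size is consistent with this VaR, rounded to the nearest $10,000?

VaR as a fraction of value: z·σ = 1.282 × 3.48% = 4.46136%.
Position = $334,602 / 0.0446136 = $7,500,000.

$7,500,000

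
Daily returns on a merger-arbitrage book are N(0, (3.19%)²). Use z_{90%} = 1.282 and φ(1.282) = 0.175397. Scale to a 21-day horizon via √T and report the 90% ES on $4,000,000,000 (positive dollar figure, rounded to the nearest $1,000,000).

σ_{21d} = 3.19% × √21 = 14.618%.
ES multiplier = φ(z)/(1−α) = 0.175397/0.1 = 1.754.
ES = 14.618% × 1.754 = 25.640%; on $4,000,000,000: $1,025,600,000.

$1,026,000,000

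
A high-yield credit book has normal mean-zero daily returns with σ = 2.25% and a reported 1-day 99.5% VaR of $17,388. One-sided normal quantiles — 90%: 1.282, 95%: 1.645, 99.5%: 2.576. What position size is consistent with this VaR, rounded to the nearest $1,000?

$300,000

VaR as a fraction of value: z·σ = 2.576 × 2.25% = 5.796%.
Position = $17,388 / 0.05796 = $300,000.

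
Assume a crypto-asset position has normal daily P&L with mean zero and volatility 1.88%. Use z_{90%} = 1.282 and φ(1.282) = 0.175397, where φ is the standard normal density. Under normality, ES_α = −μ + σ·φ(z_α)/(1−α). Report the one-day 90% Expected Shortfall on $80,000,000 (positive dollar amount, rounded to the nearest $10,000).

$2,640,000

Tail multiplier: φ(z)/(1−α) = 0.175397 / 0.1 = 1.754.
ES = 1.88% × 1.754 = 3.298%.
On $80,000,000: 0.03298 × $80,000,000 = $2,638,400.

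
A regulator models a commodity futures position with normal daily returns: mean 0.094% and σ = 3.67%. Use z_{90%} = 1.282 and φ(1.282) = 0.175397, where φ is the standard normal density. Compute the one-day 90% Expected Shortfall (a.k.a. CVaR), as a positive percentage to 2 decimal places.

6.34%

Tail multiplier: φ(z)/(1−α) = 0.175397 / 0.1 = 1.754.
ES = −(0.094%) + 3.67% × 1.754 = 6.343%.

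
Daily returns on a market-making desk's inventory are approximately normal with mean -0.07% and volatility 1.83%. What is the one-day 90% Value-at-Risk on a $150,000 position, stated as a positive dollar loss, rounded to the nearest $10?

At 90% one-sided, z = 1.282.
VaR = −μ + z·σ = −(-0.07%) + 1.282 × 1.83% = 2.416%.
On $150,000: 0.02416 × $150,000 = $3,624.

$3,620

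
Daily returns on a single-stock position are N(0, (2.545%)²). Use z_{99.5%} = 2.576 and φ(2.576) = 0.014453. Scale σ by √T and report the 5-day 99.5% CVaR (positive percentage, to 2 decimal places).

σ_{5d} = 2.545% × √5 = 5.691%.
ES multiplier = φ(z)/(1−α) = 0.014453/0.005 = 2.891.
ES = 5.691% × 2.891 = 16.453%.

16.45%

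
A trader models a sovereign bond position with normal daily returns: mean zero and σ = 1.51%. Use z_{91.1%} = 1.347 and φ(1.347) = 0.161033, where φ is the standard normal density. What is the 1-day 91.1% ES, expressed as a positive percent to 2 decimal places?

Tail multiplier: φ(z)/(1−α) = 0.161033 / 0.089 = 1.809.
ES = 1.51% × 1.809 = 2.732%.

2.73%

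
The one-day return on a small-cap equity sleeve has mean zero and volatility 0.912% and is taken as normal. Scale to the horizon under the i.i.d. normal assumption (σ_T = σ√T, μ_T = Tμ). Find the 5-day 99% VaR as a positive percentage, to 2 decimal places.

4.74%

At 99%, z = 2.326.
σ_{5d} = 0.912% × √5 = 2.039%.
VaR = 2.326 × 2.039% = 4.743%.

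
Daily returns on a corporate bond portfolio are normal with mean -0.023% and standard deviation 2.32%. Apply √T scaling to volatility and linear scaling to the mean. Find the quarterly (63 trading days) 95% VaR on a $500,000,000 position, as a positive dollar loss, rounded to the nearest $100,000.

$158,700,000

At 95%, z = 1.645.
σ_{63d} = 2.32% × √63 = 18.414%; μ_{63d} = 63 × -0.023% = -1.449%.
VaR = −(-1.449%) + 1.645 × 18.414% = 31.740%.
On $500,000,000: 0.31740 × $500,000,000 = $158,700,000.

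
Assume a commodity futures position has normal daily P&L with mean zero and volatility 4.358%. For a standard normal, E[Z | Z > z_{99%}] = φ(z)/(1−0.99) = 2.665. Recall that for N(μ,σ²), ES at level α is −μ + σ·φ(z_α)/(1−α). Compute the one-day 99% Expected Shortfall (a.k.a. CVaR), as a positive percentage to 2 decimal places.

11.61%

ES = 4.358% × 2.665 = 11.614%.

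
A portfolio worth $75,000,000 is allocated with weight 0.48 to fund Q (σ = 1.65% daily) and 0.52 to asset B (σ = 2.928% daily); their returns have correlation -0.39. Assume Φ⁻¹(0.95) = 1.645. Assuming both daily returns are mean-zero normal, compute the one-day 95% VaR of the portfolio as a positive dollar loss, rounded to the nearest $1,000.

σ_p² = 0.48²·1.65² + 0.52²·2.928² + 2·-0.39·0.48·0.52·1.65·2.928 = 2.0049 (%²).
σ_p = √2.0049 = 1.416%.
VaR = 1.645 × 1.416% = 2.329%; on $75,000,000 that is $1,746,750.

$1,747,000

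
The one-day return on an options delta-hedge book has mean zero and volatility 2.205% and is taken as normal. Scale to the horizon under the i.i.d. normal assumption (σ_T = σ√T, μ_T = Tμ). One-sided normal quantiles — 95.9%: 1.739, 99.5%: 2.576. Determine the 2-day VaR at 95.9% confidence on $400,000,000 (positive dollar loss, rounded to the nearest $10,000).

σ_{2d} = 2.205% × √2 = 3.118%.
VaR = 1.739 × 3.118% = 5.422%.
On $400,000,000: 0.05422 × $400,000,000 = $21,688,000.

$21,690,000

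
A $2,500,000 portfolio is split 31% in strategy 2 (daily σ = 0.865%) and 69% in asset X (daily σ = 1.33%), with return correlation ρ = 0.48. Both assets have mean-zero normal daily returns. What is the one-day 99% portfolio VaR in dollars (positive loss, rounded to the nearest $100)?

σ_p² = 0.31²·0.865² + 0.69²·1.33² + 2·0.48·0.31·0.69·0.865·1.33 = 1.1503 (%²).
σ_p = √1.1503 = 1.073%.
At 99%, z = 2.326.
VaR = 2.326 × 1.073% = 2.496%; on $2,500,000 that is $62,400.

$62,400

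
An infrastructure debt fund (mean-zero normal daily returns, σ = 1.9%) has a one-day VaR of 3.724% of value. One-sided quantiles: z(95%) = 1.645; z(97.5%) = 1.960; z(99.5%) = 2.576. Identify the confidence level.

Implied z = VaR/σ = 3.724 / 1.9 = 1.960.
This matches z(97.5%) = 1.960.

97.5%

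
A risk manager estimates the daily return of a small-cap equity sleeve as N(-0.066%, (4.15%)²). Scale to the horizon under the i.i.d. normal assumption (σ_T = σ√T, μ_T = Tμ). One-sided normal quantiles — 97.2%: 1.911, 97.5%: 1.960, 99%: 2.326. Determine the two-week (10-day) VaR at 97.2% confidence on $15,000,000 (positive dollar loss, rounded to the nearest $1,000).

$3,861,000

σ_{10d} = 4.15% × √10 = 13.123%; μ_{10d} = 10 × -0.066% = -0.660%.
VaR = −(-0.660%) + 1.911 × 13.123% = 25.738%.
On $15,000,000: 0.25738 × $15,000,000 = $3,860,700.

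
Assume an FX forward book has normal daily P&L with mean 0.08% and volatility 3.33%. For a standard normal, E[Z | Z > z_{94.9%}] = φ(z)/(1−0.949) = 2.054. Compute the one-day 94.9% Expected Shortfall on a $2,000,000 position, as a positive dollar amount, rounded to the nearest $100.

$135,200

ES = −(0.08%) + 3.33% × 2.054 = 6.760%.
On $2,000,000: 0.06760 × $2,000,000 = $135,200.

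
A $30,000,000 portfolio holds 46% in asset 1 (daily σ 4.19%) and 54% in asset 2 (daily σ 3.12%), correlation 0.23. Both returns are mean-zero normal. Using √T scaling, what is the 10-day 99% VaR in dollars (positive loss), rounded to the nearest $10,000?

σ_p = √(0.46²·4.19² + 0.54²·3.12² + 2·0.23·0.46·0.54·4.19·3.12) = 2.837%.
σ_{10d} = 2.837% × √10 = 8.971%.
z(99%) = 2.326.
VaR = 2.326 × 8.971% = 20.867%; on $30,000,000 that is $6,260,100.

$6,260,000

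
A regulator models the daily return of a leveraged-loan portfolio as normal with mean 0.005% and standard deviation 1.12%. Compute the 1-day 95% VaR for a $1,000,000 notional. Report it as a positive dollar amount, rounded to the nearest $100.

At 95% one-sided, z = 1.645.
VaR = −μ + z·σ = −(0.005%) + 1.645 × 1.12% = 1.837%.
On $1,000,000: 0.01837 × $1,000,000 = $18,370.

$18,400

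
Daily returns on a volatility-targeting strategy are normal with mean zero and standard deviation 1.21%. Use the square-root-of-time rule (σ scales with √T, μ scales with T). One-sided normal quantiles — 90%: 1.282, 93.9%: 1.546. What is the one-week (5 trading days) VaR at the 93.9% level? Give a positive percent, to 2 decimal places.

4.18%

σ_{5d} = 1.21% × √5 = 2.706%.
VaR = 1.546 × 2.706% = 4.183%.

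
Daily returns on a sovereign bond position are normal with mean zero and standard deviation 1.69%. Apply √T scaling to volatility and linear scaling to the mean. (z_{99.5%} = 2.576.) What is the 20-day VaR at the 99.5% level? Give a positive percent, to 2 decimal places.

19.47%

σ_{20d} = 1.69% × √20 = 7.558%.
VaR = 2.576 × 7.558% = 19.469%.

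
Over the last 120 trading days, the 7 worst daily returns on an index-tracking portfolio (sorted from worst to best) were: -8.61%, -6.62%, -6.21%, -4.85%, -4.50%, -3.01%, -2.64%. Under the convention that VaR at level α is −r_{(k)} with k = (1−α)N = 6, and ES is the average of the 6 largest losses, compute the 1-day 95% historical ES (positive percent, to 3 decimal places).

5.633%

The 6 worst returns sum to -33.80%.
ES = −(-33.80%) / 6 = 5.6333…% ≈ 5.633%.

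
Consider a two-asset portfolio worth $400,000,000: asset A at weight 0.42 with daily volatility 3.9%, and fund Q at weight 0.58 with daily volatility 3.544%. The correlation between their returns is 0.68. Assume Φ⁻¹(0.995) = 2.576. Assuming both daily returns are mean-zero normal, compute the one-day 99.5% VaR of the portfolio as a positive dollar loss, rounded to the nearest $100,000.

σ_p² = 0.42²·3.9² + 0.58²·3.544² + 2·0.68·0.42·0.58·3.9·3.544 = 11.4872 (%²).
σ_p = √11.4872 = 3.389%.
VaR = 2.576 × 3.389% = 8.730%; on $400,000,000 that is $34,920,000.

$34,900,000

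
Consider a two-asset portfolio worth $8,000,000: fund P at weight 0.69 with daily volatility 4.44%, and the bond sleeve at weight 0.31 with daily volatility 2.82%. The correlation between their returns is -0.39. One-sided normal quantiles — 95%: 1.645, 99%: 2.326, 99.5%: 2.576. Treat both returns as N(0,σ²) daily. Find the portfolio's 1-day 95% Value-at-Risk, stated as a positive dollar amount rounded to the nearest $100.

$373,600

σ_p² = 0.69²·4.44² + 0.31²·2.82² + 2·-0.39·0.69·0.31·4.44·2.82 = 8.0609 (%²).
σ_p = √8.0609 = 2.839%.
VaR = 1.645 × 2.839% = 4.670%; on $8,000,000 that is $373,600.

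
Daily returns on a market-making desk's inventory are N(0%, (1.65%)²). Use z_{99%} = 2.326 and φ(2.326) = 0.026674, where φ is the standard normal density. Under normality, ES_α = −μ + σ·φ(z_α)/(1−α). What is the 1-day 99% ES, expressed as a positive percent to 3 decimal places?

Tail multiplier: φ(z)/(1−α) = 0.026674 / 0.01 = 2.667.
ES = 1.65% × 2.667 = 4.401%.

4.401%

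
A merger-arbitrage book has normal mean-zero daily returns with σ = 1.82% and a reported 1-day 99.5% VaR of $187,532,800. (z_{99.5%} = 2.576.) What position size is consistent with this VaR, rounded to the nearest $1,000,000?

$4,000,000,000

VaR as a fraction of value: z·σ = 2.576 × 1.82% = 4.68832%.
Position = $187,532,800 / 0.0468832 = $4,000,000,000.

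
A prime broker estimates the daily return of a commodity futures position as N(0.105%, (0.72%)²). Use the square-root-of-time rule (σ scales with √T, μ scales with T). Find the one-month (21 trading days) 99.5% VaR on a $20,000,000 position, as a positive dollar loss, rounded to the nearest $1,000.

At 99.5%, z = 2.576.
σ_{21d} = 0.72% × √21 = 3.299%; μ_{21d} = 21 × 0.105% = 2.205%.
VaR = −(2.205%) + 2.576 × 3.299% = 6.293%.
On $20,000,000: 0.06293 × $20,000,000 = $1,258,600.

$1,259,000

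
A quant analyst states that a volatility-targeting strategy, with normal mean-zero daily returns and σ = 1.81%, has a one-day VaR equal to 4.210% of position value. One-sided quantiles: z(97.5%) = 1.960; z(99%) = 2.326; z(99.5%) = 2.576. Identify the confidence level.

Implied z = VaR/σ = 4.210 / 1.81 = 2.326.
This matches z(99%) = 2.326.

99%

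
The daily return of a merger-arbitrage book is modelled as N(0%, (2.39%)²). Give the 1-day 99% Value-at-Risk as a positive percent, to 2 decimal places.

5.56%

At 99% one-sided, z = 2.326.
VaR = z·σ = 2.326 × 2.39% = 5.559%.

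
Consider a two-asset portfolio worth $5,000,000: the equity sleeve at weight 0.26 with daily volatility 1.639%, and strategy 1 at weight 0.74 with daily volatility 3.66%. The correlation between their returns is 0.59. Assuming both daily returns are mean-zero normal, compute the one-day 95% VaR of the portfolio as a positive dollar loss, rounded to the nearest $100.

σ_p² = 0.26²·1.639² + 0.74²·3.66² + 2·0.59·0.26·0.74·1.639·3.66 = 8.8789 (%²).
σ_p = √8.8789 = 2.980%.
At 95%, z = 1.645.
VaR = 1.645 × 2.980% = 4.902%; on $5,000,000 that is $245,100.

$245,100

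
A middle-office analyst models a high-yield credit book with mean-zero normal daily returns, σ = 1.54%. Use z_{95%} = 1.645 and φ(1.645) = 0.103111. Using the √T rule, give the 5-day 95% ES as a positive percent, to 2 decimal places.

7.10%

σ_{5d} = 1.54% × √5 = 3.444%.
ES multiplier = φ(z)/(1−α) = 0.103111/0.05 = 2.062.
ES = 3.444% × 2.062 = 7.102%.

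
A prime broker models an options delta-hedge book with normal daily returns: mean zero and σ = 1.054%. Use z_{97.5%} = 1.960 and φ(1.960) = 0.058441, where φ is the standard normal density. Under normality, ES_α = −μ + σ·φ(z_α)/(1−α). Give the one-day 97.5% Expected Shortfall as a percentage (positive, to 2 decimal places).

Tail multiplier: φ(z)/(1−α) = 0.058441 / 0.025 = 2.338.
ES = 1.054% × 2.338 = 2.464%.

2.46%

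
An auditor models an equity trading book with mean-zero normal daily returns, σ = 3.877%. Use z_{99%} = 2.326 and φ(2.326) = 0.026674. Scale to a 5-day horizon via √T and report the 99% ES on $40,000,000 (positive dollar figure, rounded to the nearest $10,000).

$9,250,000

σ_{5d} = 3.877% × √5 = 8.669%.
ES multiplier = φ(z)/(1−α) = 0.026674/0.01 = 2.667.
ES = 8.669% × 2.667 = 23.120%; on $40,000,000: $9,248,000.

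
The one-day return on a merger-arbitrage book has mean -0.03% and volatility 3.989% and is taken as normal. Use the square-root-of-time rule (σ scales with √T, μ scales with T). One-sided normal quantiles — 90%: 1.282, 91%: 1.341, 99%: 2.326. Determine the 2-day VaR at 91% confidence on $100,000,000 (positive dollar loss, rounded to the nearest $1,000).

$7,625,000

σ_{2d} = 3.989% × √2 = 5.641%; μ_{2d} = 2 × -0.03% = -0.060%.
VaR = −(-0.060%) + 1.341 × 5.641% = 7.625%.
On $100,000,000: 0.07625 × $100,000,000 = $7,625,000.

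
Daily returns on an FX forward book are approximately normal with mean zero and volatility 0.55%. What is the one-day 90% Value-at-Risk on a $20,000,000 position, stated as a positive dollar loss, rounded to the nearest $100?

At 90% one-sided, z = 1.282.
VaR = z·σ = 1.282 × 0.55% = 0.705%.
On $20,000,000: 0.00705 × $20,000,000 = $141,000.

$141,000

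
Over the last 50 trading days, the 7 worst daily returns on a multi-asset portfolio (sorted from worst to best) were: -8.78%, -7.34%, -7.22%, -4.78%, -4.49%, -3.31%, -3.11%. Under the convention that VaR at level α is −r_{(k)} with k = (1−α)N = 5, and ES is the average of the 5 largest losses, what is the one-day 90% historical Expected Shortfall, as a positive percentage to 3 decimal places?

The 5 worst returns sum to -32.61%.
ES = −(-32.61%) / 5 = 6.522%.

6.522%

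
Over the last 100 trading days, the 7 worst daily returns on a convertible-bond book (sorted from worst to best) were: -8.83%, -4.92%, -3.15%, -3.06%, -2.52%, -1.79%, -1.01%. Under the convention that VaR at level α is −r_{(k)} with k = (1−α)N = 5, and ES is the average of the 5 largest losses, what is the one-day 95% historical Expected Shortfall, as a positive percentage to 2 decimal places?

The 5 worst returns sum to -22.48%.
ES = −(-22.48%) / 5 = 4.496% ≈ 4.50%.

4.50%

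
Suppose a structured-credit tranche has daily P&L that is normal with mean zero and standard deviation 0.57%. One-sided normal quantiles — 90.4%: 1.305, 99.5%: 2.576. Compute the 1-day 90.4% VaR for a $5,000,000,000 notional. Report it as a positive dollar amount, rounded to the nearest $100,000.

$37,200,000

VaR = z·σ = 1.305 × 0.57% = 0.744%.
On $5,000,000,000: 0.00744 × $5,000,000,000 = $37,200,000.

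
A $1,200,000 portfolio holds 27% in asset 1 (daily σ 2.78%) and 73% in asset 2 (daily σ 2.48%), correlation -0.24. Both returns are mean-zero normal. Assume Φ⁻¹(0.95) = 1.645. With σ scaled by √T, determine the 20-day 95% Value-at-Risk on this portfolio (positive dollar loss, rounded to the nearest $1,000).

σ_p = √(0.27²·2.78² + 0.73²·2.48² + 2·-0.24·0.27·0.73·2.78·2.48) = 1.786%.
σ_{20d} = 1.786% × √20 = 7.987%.
VaR = 1.645 × 7.987% = 13.139%; on $1,200,000 that is $157,668.

$158,000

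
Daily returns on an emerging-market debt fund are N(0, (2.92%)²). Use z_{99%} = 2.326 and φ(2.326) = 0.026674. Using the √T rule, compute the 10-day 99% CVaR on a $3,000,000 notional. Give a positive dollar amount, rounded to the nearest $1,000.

σ_{10d} = 2.92% × √10 = 9.234%.
ES multiplier = φ(z)/(1−α) = 0.026674/0.01 = 2.667.
ES = 9.234% × 2.667 = 24.627%; on $3,000,000: $738,810.

$739,000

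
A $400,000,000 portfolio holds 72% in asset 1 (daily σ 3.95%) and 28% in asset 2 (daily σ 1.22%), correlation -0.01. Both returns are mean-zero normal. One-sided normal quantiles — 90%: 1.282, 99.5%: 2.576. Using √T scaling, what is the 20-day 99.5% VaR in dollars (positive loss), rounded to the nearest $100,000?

$131,800,000

σ_p = √(0.72²·3.95² + 0.28²·1.22² + 2·-0.01·0.72·0.28·3.95·1.22) = 2.861%.
σ_{20d} = 2.861% × √20 = 12.795%.
VaR = 2.576 × 12.795% = 32.960%; on $400,000,000 that is $131,840,000.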